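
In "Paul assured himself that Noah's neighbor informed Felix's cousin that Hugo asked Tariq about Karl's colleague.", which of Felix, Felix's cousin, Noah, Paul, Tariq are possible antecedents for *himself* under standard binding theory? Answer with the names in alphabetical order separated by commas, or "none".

Paul

*himself* is a reflexive; Principle A requires it to be bound within its binding domain — the matrix clause.
— Felix: possessor inside the object DP of the clause headed by 'informed'; does not c-command the reflexive — cannot bind it (Principle A).
— Felix's cousin: object of the clause headed by 'informed'; does not c-command the reflexive — cannot bind it (Principle A).
— Noah: possessor inside the subject DP of the clause headed by 'informed'; does not c-command the reflexive — cannot bind it (Principle A).
— Paul: subject of the matrix clause; c-commands the reflexive within its binding domain — allowed (Principle A).
— Tariq: object of the clause headed by 'asked'; does not c-command the reflexive — cannot bind it (Principle A).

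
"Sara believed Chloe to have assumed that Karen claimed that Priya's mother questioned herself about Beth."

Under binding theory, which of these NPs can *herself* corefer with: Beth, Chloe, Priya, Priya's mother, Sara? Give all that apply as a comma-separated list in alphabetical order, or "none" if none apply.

*herself* is a reflexive; Principle A requires it to be bound within its binding domain — the clause headed by 'questioned'.
— Beth: second object of the clause headed by 'questioned'; does not c-command the reflexive — cannot bind it (Principle A).
— Chloe: subject of the clause headed by 'assumed'; c-commands the reflexive but lies outside its binding domain — cannot bind it (Principle A).
— Priya: possessor inside the subject DP of the clause headed by 'questioned'; does not c-command the reflexive — cannot bind it (Principle A).
— Priya's mother: subject of the clause headed by 'questioned'; c-commands the reflexive within its binding domain — allowed (Principle A).
— Sara: subject of the matrix clause; c-commands the reflexive but lies outside its binding domain — cannot bind it (Principle A).

Priya's mother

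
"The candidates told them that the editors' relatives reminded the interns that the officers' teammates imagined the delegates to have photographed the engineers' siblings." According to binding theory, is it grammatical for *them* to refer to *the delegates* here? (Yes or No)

*the delegates* is an R-expression; Principle C requires it to be free (not bound by any c-commanding expression).
— them: object of the matrix clause; the pronoun c-commands the R-expression — coreference blocked (Principle C).

No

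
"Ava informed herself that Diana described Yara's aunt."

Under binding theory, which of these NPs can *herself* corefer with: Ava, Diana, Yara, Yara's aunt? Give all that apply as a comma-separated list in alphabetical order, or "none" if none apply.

Ava

*herself* is a reflexive; Principle A requires it to be bound within its binding domain — the matrix clause.
— Ava: subject of the matrix clause; c-commands the reflexive within its binding domain — allowed (Principle A).
— Diana: subject of the clause headed by 'described'; does not c-command the reflexive — cannot bind it (Principle A).
— Yara: possessor inside the object DP of the clause headed by 'described'; does not c-command the reflexive — cannot bind it (Principle A).
— Yara's aunt: object of the clause headed by 'described'; does not c-command the reflexive — cannot bind it (Principle A).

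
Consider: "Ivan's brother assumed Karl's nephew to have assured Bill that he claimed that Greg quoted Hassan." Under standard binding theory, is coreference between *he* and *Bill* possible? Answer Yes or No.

Yes

*Bill* is an R-expression; Principle C requires it to be free (not bound by any c-commanding expression).
— he: subject of the clause headed by 'claimed'; the pronoun does not c-command the R-expression — coreference allowed.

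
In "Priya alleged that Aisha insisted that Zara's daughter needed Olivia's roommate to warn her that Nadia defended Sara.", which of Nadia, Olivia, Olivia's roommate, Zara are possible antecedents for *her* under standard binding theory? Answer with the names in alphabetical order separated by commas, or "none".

*her* is a pronoun; Principle B requires it to be free in its binding domain — the clause headed by 'warn'.
— Nadia: subject of the clause headed by 'defended'; is c-commanded by the pronoun; coreference would bind this R-expression — blocked (Principle C).
— Olivia: possessor inside the subject DP of the clause headed by 'warn'; does not c-command the pronoun — Principle B does not apply; allowed.
— Olivia's roommate: subject of the clause headed by 'warn'; c-commands the pronoun within its binding domain — blocked (Principle B).
— Zara: possessor inside the subject DP of the clause headed by 'needed'; does not c-command the pronoun — Principle B does not apply; allowed.

Olivia, Zara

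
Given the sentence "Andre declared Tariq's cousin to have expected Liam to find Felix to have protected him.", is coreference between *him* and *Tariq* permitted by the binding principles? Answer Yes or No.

*him* is a pronoun; Principle B requires it to be free in its binding domain — the clause headed by 'protected'.
— Tariq: possessor inside the subject DP of the clause headed by 'expected'; does not c-command the pronoun — Principle B does not apply; allowed.

Yes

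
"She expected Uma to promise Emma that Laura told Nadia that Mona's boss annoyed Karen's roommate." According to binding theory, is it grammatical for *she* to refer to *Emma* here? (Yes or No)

No

*Emma* is an R-expression; Principle C requires it to be free (not bound by any c-commanding expression).
— she: subject of the matrix clause; the pronoun c-commands the R-expression — coreference blocked (Principle C).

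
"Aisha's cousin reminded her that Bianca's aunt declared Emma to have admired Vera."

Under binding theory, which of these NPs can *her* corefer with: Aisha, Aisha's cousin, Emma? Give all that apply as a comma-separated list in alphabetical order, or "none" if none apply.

Aisha

*her* is a pronoun; Principle B requires it to be free in its binding domain — the matrix clause.
— Aisha: possessor inside the subject DP of the matrix clause; does not c-command the pronoun — Principle B does not apply; allowed.
— Aisha's cousin: subject of the matrix clause; c-commands the pronoun within its binding domain — blocked (Principle B).
— Emma: subject of the clause headed by 'admired'; is c-commanded by the pronoun; coreference would bind this R-expression — blocked (Principle C).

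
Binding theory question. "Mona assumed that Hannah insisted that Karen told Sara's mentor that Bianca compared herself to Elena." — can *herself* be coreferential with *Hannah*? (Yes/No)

No

*herself* is a reflexive; Principle A requires it to be bound within its binding domain — the clause headed by 'compared'.
— Hannah: subject of the clause headed by 'insisted'; c-commands the reflexive but lies outside its binding domain — cannot bind it (Principle A).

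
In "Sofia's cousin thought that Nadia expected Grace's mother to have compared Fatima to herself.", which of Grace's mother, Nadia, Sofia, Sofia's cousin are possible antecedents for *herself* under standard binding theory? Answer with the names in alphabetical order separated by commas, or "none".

Grace's mother

*herself* is a reflexive; Principle A requires it to be bound within its binding domain — the clause headed by 'compared'.
— Grace's mother: subject of the clause headed by 'compared'; c-commands the reflexive within its binding domain — allowed (Principle A).
— Nadia: subject of the clause headed by 'expected'; c-commands the reflexive but lies outside its binding domain — cannot bind it (Principle A).
— Sofia: possessor inside the subject DP of the matrix clause; does not c-command the reflexive — cannot bind it (Principle A).
— Sofia's cousin: subject of the matrix clause; c-commands the reflexive but lies outside its binding domain — cannot bind it (Principle A).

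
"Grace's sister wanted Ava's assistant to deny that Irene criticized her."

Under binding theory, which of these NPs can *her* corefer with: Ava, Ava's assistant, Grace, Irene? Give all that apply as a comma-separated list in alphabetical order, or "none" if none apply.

Ava, Ava's assistant, Grace

*her* is a pronoun; Principle B requires it to be free in its binding domain — the clause headed by 'criticized'.
— Ava: possessor inside the subject DP of the clause headed by 'deny'; does not c-command the pronoun — Principle B does not apply; allowed.
— Ava's assistant: subject of the clause headed by 'deny'; c-commands the pronoun but lies outside its binding domain — allowed.
— Grace: possessor inside the subject DP of the matrix clause; does not c-command the pronoun — Principle B does not apply; allowed.
— Irene: subject of the clause headed by 'criticized'; c-commands the pronoun within its binding domain — blocked (Principle B).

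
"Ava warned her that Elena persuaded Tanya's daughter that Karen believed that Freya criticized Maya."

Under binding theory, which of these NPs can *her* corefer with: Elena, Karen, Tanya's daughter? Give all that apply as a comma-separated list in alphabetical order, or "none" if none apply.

*her* is a pronoun; Principle B requires it to be free in its binding domain — the matrix clause.
— Elena: subject of the clause headed by 'persuaded'; is c-commanded by the pronoun; coreference would bind this R-expression — blocked (Principle C).
— Karen: subject of the clause headed by 'believed'; is c-commanded by the pronoun; coreference would bind this R-expression — blocked (Principle C).
— Tanya's daughter: object of the clause headed by 'persuaded'; is c-commanded by the pronoun; coreference would bind this R-expression — blocked (Principle C).

none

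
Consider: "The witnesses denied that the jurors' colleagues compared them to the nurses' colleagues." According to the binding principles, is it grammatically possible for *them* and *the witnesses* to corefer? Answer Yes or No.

*them* is a pronoun; Principle B requires it to be free in its binding domain — the clause headed by 'compared'.
— the witnesses: subject of the matrix clause; c-commands the pronoun but lies outside its binding domain — allowed.

Yes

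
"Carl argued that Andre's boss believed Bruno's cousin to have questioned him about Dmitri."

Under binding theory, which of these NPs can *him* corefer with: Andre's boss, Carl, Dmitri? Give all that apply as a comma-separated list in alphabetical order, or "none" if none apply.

*him* is a pronoun; Principle B requires it to be free in its binding domain — the clause headed by 'questioned'.
— Andre's boss: subject of the clause headed by 'believed'; c-commands the pronoun but lies outside its binding domain — allowed.
— Carl: subject of the matrix clause; c-commands the pronoun but lies outside its binding domain — allowed.
— Dmitri: second object of the clause headed by 'questioned'; is c-commanded by the pronoun; coreference would bind this R-expression — blocked (Principle C).

Andre's boss, Carl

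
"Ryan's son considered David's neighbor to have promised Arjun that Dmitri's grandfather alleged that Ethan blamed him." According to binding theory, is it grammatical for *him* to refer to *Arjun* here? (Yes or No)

Yes

*Arjun* is an R-expression; Principle C requires it to be free (not bound by any c-commanding expression).
— him: object of the clause headed by 'blamed'; the pronoun does not c-command the R-expression — coreference allowed.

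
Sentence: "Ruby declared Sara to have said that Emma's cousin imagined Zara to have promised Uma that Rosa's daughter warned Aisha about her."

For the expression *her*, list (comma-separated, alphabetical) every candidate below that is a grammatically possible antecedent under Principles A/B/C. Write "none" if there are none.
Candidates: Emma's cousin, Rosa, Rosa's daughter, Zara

Emma's cousin, Rosa, Zara

*her* is a pronoun; Principle B requires it to be free in its binding domain — the clause headed by 'warned'.
— Emma's cousin: subject of the clause headed by 'imagined'; c-commands the pronoun but lies outside its binding domain — allowed.
— Rosa: possessor inside the subject DP of the clause headed by 'warned'; does not c-command the pronoun — Principle B does not apply; allowed.
— Rosa's daughter: subject of the clause headed by 'warned'; c-commands the pronoun within its binding domain — blocked (Principle B).
— Zara: subject of the clause headed by 'promised'; c-commands the pronoun but lies outside its binding domain — allowed.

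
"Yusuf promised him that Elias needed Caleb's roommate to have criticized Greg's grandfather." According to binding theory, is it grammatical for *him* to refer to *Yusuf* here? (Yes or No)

*Yusuf* is an R-expression; Principle C requires it to be free (not bound by any c-commanding expression).
— him: object of the matrix clause; the R-expression locally c-commands the pronoun — coreference blocked (Principle B on the pronoun).

No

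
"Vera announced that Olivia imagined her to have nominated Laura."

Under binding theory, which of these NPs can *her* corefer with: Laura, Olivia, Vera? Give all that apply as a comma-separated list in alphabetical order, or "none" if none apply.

*her* is a pronoun; Principle B requires it to be free in its binding domain — the clause headed by 'imagined'.
— Laura: object of the clause headed by 'nominated'; is c-commanded by the pronoun; coreference would bind this R-expression — blocked (Principle C).
— Olivia: subject of the clause headed by 'imagined'; c-commands the pronoun within its binding domain — blocked (Principle B).
— Vera: subject of the matrix clause; c-commands the pronoun but lies outside its binding domain — allowed.

Vera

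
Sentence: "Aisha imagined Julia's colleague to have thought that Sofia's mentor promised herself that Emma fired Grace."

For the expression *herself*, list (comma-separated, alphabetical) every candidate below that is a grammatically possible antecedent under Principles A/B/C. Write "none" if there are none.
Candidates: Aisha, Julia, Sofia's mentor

*herself* is a reflexive; Principle A requires it to be bound within its binding domain — the clause headed by 'promised'.
— Aisha: subject of the matrix clause; c-commands the reflexive but lies outside its binding domain — cannot bind it (Principle A).
— Julia: possessor inside the subject DP of the clause headed by 'thought'; does not c-command the reflexive — cannot bind it (Principle A).
— Sofia's mentor: subject of the clause headed by 'promised'; c-commands the reflexive within its binding domain — allowed (Principle A).

Sofia's mentor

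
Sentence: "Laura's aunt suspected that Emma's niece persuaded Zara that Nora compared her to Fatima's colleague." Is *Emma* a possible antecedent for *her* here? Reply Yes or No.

*her* is a pronoun; Principle B requires it to be free in its binding domain — the clause headed by 'compared'.
— Emma: possessor inside the subject DP of the clause headed by 'persuaded'; does not c-command the pronoun — Principle B does not apply; allowed.

Yes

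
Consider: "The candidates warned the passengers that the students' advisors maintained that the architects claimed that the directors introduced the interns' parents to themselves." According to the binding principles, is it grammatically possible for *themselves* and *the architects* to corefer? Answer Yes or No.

No

*themselves* is a reflexive; Principle A requires it to be bound within its binding domain — the clause headed by 'introduced'.
— the architects: subject of the clause headed by 'claimed'; c-commands the reflexive but lies outside its binding domain — cannot bind it (Principle A).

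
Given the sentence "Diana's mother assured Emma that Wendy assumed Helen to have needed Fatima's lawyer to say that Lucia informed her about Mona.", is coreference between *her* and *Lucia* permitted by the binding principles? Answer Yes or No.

No

*her* is a pronoun; Principle B requires it to be free in its binding domain — the clause headed by 'informed'.
— Lucia: subject of the clause headed by 'informed'; c-commands the pronoun within its binding domain — blocked (Principle B).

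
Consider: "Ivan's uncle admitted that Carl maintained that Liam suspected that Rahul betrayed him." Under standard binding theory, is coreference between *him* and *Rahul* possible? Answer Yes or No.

No

*Rahul* is an R-expression; Principle C requires it to be free (not bound by any c-commanding expression).
— him: object of the clause headed by 'betrayed'; the R-expression locally c-commands the pronoun — coreference blocked (Principle B on the pronoun).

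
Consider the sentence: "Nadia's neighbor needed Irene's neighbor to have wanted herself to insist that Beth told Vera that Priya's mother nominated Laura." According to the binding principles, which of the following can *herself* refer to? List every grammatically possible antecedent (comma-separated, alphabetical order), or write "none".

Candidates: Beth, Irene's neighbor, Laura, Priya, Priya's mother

*herself* is a reflexive; Principle A requires it to be bound within its binding domain — the clause headed by 'wanted'.
— Beth: subject of the clause headed by 'told'; does not c-command the reflexive — cannot bind it (Principle A).
— Irene's neighbor: subject of the clause headed by 'wanted'; c-commands the reflexive within its binding domain — allowed (Principle A).
— Laura: object of the clause headed by 'nominated'; does not c-command the reflexive — cannot bind it (Principle A).
— Priya: possessor inside the subject DP of the clause headed by 'nominated'; does not c-command the reflexive — cannot bind it (Principle A).
— Priya's mother: subject of the clause headed by 'nominated'; does not c-command the reflexive — cannot bind it (Principle A).

Irene's neighbor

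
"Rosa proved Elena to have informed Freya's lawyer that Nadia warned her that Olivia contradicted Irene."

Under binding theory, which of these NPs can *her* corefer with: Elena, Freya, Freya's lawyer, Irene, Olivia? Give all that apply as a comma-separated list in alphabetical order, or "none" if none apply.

*her* is a pronoun; Principle B requires it to be free in its binding domain — the clause headed by 'warned'.
— Elena: subject of the clause headed by 'informed'; c-commands the pronoun but lies outside its binding domain — allowed.
— Freya: possessor inside the object DP of the clause headed by 'informed'; does not c-command the pronoun — Principle B does not apply; allowed.
— Freya's lawyer: object of the clause headed by 'informed'; c-commands the pronoun but lies outside its binding domain — allowed.
— Irene: object of the clause headed by 'contradicted'; is c-commanded by the pronoun; coreference would bind this R-expression — blocked (Principle C).
— Olivia: subject of the clause headed by 'contradicted'; is c-commanded by the pronoun; coreference would bind this R-expression — blocked (Principle C).

Elena, Freya, Freya's lawyer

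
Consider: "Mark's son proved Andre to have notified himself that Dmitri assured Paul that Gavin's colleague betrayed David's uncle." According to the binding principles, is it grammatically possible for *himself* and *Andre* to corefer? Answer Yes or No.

Yes

*himself* is a reflexive; Principle A requires it to be bound within its binding domain — the clause headed by 'notified'.
— Andre: subject of the clause headed by 'notified'; c-commands the reflexive within its binding domain — allowed (Principle A).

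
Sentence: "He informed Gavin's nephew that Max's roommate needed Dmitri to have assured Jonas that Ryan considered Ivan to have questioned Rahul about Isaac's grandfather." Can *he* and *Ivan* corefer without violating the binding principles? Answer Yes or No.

No

*Ivan* is an R-expression; Principle C requires it to be free (not bound by any c-commanding expression).
— he: subject of the matrix clause; the pronoun c-commands the R-expression — coreference blocked (Principle C).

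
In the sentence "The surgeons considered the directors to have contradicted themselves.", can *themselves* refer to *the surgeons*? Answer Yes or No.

*themselves* is a reflexive; Principle A requires it to be bound within its binding domain — the clause headed by 'contradicted'.
— the surgeons: subject of the matrix clause; c-commands the reflexive but lies outside its binding domain — cannot bind it (Principle A).

No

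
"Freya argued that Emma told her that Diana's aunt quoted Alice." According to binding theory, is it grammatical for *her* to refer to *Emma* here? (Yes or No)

*Emma* is an R-expression; Principle C requires it to be free (not bound by any c-commanding expression).
— her: object of the clause headed by 'told'; the R-expression locally c-commands the pronoun — coreference blocked (Principle B on the pronoun).

No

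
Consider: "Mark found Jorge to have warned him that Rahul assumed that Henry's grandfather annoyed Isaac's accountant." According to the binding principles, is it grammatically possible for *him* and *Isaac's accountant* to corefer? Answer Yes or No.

No

*him* is a pronoun; Principle B requires it to be free in its binding domain — the clause headed by 'warned'.
— Isaac's accountant: object of the clause headed by 'annoyed'; is c-commanded by the pronoun; coreference would bind this R-expression — blocked (Principle C).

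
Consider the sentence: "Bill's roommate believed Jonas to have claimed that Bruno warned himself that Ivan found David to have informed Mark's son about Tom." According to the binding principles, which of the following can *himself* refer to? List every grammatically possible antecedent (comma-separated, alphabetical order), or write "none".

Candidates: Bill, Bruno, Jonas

Bruno

*himself* is a reflexive; Principle A requires it to be bound within its binding domain — the clause headed by 'warned'.
— Bill: possessor inside the subject DP of the matrix clause; does not c-command the reflexive — cannot bind it (Principle A).
— Bruno: subject of the clause headed by 'warned'; c-commands the reflexive within its binding domain — allowed (Principle A).
— Jonas: subject of the clause headed by 'claimed'; c-commands the reflexive but lies outside its binding domain — cannot bind it (Principle A).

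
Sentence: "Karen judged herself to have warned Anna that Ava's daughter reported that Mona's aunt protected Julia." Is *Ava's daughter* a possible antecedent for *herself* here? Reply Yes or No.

*herself* is a reflexive; Principle A requires it to be bound within its binding domain — the matrix clause.
— Ava's daughter: subject of the clause headed by 'reported'; does not c-command the reflexive — cannot bind it (Principle A).

No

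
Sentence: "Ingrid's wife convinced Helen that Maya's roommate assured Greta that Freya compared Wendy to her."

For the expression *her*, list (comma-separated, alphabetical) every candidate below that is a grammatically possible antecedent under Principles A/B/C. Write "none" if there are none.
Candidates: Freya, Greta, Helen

*her* is a pronoun; Principle B requires it to be free in its binding domain — the clause headed by 'compared'.
— Freya: subject of the clause headed by 'compared'; c-commands the pronoun within its binding domain — blocked (Principle B).
— Greta: object of the clause headed by 'assured'; c-commands the pronoun but lies outside its binding domain — allowed.
— Helen: object of the matrix clause; c-commands the pronoun but lies outside its binding domain — allowed.

Greta, Helen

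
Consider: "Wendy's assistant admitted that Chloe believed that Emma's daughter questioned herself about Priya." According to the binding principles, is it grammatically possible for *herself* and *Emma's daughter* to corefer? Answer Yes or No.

*herself* is a reflexive; Principle A requires it to be bound within its binding domain — the clause headed by 'questioned'.
— Emma's daughter: subject of the clause headed by 'questioned'; c-commands the reflexive within its binding domain — allowed (Principle A).

Yes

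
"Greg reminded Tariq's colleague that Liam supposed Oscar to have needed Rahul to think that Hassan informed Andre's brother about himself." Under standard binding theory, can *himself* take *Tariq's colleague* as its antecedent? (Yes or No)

*himself* is a reflexive; Principle A requires it to be bound within its binding domain — the clause headed by 'informed'.
— Tariq's colleague: object of the matrix clause; c-commands the reflexive but lies outside its binding domain — cannot bind it (Principle A).

No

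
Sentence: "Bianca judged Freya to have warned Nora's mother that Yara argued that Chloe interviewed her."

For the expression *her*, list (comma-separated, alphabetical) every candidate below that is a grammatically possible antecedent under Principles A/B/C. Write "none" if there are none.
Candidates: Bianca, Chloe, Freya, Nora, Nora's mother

*her* is a pronoun; Principle B requires it to be free in its binding domain — the clause headed by 'interviewed'.
— Bianca: subject of the matrix clause; c-commands the pronoun but lies outside its binding domain — allowed.
— Chloe: subject of the clause headed by 'interviewed'; c-commands the pronoun within its binding domain — blocked (Principle B).
— Freya: subject of the clause headed by 'warned'; c-commands the pronoun but lies outside its binding domain — allowed.
— Nora: possessor inside the object DP of the clause headed by 'warned'; does not c-command the pronoun — Principle B does not apply; allowed.
— Nora's mother: object of the clause headed by 'warned'; c-commands the pronoun but lies outside its binding domain — allowed.

Bianca, Freya, Nora, Nora's mother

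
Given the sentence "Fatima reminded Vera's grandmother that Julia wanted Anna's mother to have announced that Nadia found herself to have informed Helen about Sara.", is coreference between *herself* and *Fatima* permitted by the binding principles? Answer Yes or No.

No

*herself* is a reflexive; Principle A requires it to be bound within its binding domain — the clause headed by 'found'.
— Fatima: subject of the matrix clause; c-commands the reflexive but lies outside its binding domain — cannot bind it (Principle A).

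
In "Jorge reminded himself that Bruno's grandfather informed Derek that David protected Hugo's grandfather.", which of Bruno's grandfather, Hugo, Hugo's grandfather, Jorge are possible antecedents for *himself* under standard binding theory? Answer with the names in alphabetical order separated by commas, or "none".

Jorge

*himself* is a reflexive; Principle A requires it to be bound within its binding domain — the matrix clause.
— Bruno's grandfather: subject of the clause headed by 'informed'; does not c-command the reflexive — cannot bind it (Principle A).
— Hugo: possessor inside the object DP of the clause headed by 'protected'; does not c-command the reflexive — cannot bind it (Principle A).
— Hugo's grandfather: object of the clause headed by 'protected'; does not c-command the reflexive — cannot bind it (Principle A).
— Jorge: subject of the matrix clause; c-commands the reflexive within its binding domain — allowed (Principle A).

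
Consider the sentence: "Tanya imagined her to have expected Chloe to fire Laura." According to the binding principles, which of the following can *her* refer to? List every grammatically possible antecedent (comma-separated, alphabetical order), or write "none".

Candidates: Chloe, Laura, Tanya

none

*her* is a pronoun; Principle B requires it to be free in its binding domain — the matrix clause.
— Chloe: subject of the clause headed by 'fire'; is c-commanded by the pronoun; coreference would bind this R-expression — blocked (Principle C).
— Laura: object of the clause headed by 'fire'; is c-commanded by the pronoun; coreference would bind this R-expression — blocked (Principle C).
— Tanya: subject of the matrix clause; c-commands the pronoun within its binding domain — blocked (Principle B).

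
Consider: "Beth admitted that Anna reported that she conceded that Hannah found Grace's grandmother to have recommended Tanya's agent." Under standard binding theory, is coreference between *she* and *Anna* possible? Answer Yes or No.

Yes

*Anna* is an R-expression; Principle C requires it to be free (not bound by any c-commanding expression).
— she: subject of the clause headed by 'conceded'; the pronoun does not c-command the R-expression — coreference allowed.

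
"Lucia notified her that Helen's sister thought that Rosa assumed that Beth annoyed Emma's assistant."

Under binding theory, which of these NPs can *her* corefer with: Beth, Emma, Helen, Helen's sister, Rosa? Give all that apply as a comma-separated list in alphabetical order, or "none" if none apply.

none

*her* is a pronoun; Principle B requires it to be free in its binding domain — the matrix clause.
— Beth: subject of the clause headed by 'annoyed'; is c-commanded by the pronoun; coreference would bind this R-expression — blocked (Principle C).
— Emma: possessor inside the object DP of the clause headed by 'annoyed'; is c-commanded by the pronoun; coreference would bind this R-expression — blocked (Principle C).
— Helen: possessor inside the subject DP of the clause headed by 'thought'; is c-commanded by the pronoun; coreference would bind this R-expression — blocked (Principle C).
— Helen's sister: subject of the clause headed by 'thought'; is c-commanded by the pronoun; coreference would bind this R-expression — blocked (Principle C).
— Rosa: subject of the clause headed by 'assumed'; is c-commanded by the pronoun; coreference would bind this R-expression — blocked (Principle C).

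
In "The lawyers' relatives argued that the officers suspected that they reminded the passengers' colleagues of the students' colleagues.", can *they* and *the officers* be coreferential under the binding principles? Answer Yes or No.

Yes

*the officers* is an R-expression; Principle C requires it to be free (not bound by any c-commanding expression).
— they: subject of the clause headed by 'reminded'; the pronoun does not c-command the R-expression — coreference allowed.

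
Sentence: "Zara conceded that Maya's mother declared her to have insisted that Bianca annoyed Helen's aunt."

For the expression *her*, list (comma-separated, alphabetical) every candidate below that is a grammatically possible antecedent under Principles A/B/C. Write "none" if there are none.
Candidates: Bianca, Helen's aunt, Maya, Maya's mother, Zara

*her* is a pronoun; Principle B requires it to be free in its binding domain — the clause headed by 'declared'.
— Bianca: subject of the clause headed by 'annoyed'; is c-commanded by the pronoun; coreference would bind this R-expression — blocked (Principle C).
— Helen's aunt: object of the clause headed by 'annoyed'; is c-commanded by the pronoun; coreference would bind this R-expression — blocked (Principle C).
— Maya: possessor inside the subject DP of the clause headed by 'declared'; does not c-command the pronoun — Principle B does not apply; allowed.
— Maya's mother: subject of the clause headed by 'declared'; c-commands the pronoun within its binding domain — blocked (Principle B).
— Zara: subject of the matrix clause; c-commands the pronoun but lies outside its binding domain — allowed.

Maya, Zara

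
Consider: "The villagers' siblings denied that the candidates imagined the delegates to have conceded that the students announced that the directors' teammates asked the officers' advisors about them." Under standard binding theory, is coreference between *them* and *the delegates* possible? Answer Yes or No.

Yes

*the delegates* is an R-expression; Principle C requires it to be free (not bound by any c-commanding expression).
— them: second object of the clause headed by 'asked'; the pronoun does not c-command the R-expression — coreference allowed.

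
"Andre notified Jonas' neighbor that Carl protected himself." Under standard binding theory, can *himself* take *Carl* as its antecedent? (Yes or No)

Yes

*himself* is a reflexive; Principle A requires it to be bound within its binding domain — the clause headed by 'protected'.
— Carl: subject of the clause headed by 'protected'; c-commands the reflexive within its binding domain — allowed (Principle A).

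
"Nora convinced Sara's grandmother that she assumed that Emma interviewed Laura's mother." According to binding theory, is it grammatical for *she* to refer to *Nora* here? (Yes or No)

*Nora* is an R-expression; Principle C requires it to be free (not bound by any c-commanding expression).
— she: subject of the clause headed by 'assumed'; the pronoun does not c-command the R-expression — coreference allowed.

Yes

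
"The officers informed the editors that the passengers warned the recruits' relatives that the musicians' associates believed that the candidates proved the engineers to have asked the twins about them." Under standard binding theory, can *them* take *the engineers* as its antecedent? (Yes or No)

*them* is a pronoun; Principle B requires it to be free in its binding domain — the clause headed by 'asked'.
— the engineers: subject of the clause headed by 'asked'; c-commands the pronoun within its binding domain — blocked (Principle B).

No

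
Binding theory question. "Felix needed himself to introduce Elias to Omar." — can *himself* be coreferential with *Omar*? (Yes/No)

No

*himself* is a reflexive; Principle A requires it to be bound within its binding domain — the matrix clause.
— Omar: second object of the clause headed by 'introduce'; does not c-command the reflexive — cannot bind it (Principle A).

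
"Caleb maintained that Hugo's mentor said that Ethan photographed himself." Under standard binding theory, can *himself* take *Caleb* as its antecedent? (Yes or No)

*himself* is a reflexive; Principle A requires it to be bound within its binding domain — the clause headed by 'photographed'.
— Caleb: subject of the matrix clause; c-commands the reflexive but lies outside its binding domain — cannot bind it (Principle A).

No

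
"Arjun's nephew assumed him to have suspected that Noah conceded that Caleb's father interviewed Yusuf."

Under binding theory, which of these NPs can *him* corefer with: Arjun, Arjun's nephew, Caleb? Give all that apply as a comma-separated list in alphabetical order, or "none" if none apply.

*him* is a pronoun; Principle B requires it to be free in its binding domain — the matrix clause.
— Arjun: possessor inside the subject DP of the matrix clause; does not c-command the pronoun — Principle B does not apply; allowed.
— Arjun's nephew: subject of the matrix clause; c-commands the pronoun within its binding domain — blocked (Principle B).
— Caleb: possessor inside the subject DP of the clause headed by 'interviewed'; is c-commanded by the pronoun; coreference would bind this R-expression — blocked (Principle C).

Arjun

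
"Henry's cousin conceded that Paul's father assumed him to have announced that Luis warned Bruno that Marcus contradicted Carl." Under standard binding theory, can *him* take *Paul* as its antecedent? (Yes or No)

*him* is a pronoun; Principle B requires it to be free in its binding domain — the clause headed by 'assumed'.
— Paul: possessor inside the subject DP of the clause headed by 'assumed'; does not c-command the pronoun — Principle B does not apply; allowed.

Yes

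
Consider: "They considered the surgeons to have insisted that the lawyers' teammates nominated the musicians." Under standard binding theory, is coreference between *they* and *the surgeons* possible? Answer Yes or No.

*the surgeons* is an R-expression; Principle C requires it to be free (not bound by any c-commanding expression).
— they: subject of the matrix clause; the pronoun c-commands the R-expression — coreference blocked (Principle C).

No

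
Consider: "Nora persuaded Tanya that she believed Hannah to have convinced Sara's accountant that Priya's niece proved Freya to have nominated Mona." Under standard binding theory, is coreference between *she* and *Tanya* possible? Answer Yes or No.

Yes

*Tanya* is an R-expression; Principle C requires it to be free (not bound by any c-commanding expression).
— she: subject of the clause headed by 'believed'; the pronoun does not c-command the R-expression — coreference allowed.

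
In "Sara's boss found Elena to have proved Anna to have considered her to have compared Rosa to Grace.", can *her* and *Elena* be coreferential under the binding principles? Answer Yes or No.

Yes

*Elena* is an R-expression; Principle C requires it to be free (not bound by any c-commanding expression).
— her: subject of the clause headed by 'compared'; the pronoun does not c-command the R-expression — coreference allowed.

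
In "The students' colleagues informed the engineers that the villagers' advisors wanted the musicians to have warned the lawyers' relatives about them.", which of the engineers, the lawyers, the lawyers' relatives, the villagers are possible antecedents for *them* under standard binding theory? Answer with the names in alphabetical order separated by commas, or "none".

*them* is a pronoun; Principle B requires it to be free in its binding domain — the clause headed by 'warned'.
— the engineers: object of the matrix clause; c-commands the pronoun but lies outside its binding domain — allowed.
— the lawyers: possessor inside the object DP of the clause headed by 'warned'; does not c-command the pronoun — Principle B does not apply; allowed.
— the lawyers' relatives: object of the clause headed by 'warned'; c-commands the pronoun within its binding domain — blocked (Principle B).
— the villagers: possessor inside the subject DP of the clause headed by 'wanted'; does not c-command the pronoun — Principle B does not apply; allowed.

the engineers, the lawyers, the villagers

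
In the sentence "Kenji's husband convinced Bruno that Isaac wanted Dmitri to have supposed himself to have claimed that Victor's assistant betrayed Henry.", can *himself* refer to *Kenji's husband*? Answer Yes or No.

*himself* is a reflexive; Principle A requires it to be bound within its binding domain — the clause headed by 'supposed'.
— Kenji's husband: subject of the matrix clause; c-commands the reflexive but lies outside its binding domain — cannot bind it (Principle A).

No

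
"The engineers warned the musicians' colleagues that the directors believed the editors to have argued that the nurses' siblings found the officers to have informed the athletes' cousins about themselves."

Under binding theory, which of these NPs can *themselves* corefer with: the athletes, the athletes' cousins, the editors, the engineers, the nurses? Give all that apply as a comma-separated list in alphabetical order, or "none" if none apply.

the athletes' cousins

*themselves* is a reflexive; Principle A requires it to be bound within its binding domain — the clause headed by 'informed'.
— the athletes: possessor inside the object DP of the clause headed by 'informed'; does not c-command the reflexive — cannot bind it (Principle A).
— the athletes' cousins: object of the clause headed by 'informed'; c-commands the reflexive within its binding domain — allowed (Principle A).
— the editors: subject of the clause headed by 'argued'; c-commands the reflexive but lies outside its binding domain — cannot bind it (Principle A).
— the engineers: subject of the matrix clause; c-commands the reflexive but lies outside its binding domain — cannot bind it (Principle A).
— the nurses: possessor inside the subject DP of the clause headed by 'found'; does not c-command the reflexive — cannot bind it (Principle A).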